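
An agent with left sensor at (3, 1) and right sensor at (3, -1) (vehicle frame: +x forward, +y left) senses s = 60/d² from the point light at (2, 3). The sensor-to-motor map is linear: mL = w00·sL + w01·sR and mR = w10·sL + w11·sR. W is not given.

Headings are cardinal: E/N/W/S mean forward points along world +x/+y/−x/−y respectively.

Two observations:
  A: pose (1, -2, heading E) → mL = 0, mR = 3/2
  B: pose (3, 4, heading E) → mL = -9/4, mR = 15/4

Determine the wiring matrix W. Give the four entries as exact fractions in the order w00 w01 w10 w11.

1/2 -1 0 1

obs A: pose=(1,-2,E) → sL=3, sR=3/2, mL=0, mR=3/2
obs B: pose=(3,4,E) → sL=3, sR=15/4, mL=-9/4, mR=15/4
sensor matrix S = [[3, 3/2], [3, 15/4]]; det S = 27/4
solve [mL_A; mL_B] = S·[w00; w01] and [mR_A; mR_B] = S·[w10; w11]:
  w00 = 1/2, w01 = -1, w10 = 0, w11 = 1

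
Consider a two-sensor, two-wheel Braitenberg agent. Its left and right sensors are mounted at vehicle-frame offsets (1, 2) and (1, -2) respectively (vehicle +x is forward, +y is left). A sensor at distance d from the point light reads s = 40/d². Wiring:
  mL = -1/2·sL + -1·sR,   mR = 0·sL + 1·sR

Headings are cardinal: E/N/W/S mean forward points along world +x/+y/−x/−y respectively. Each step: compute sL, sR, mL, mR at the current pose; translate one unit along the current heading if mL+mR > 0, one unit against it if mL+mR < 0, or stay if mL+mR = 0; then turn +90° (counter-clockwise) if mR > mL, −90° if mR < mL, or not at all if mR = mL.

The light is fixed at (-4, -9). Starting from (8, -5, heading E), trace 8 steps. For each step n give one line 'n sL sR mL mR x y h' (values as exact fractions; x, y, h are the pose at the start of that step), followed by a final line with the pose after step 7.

n=0: pose=(8,-5,E); sL=8/41, sR=40/173; mL=-2332/7093, mR=40/173; mL+mR=-4/41 → advance -1; mR−mL=3972/7093 → turn +1·90°
n=1: pose=(7,-5,N); sL=20/53, sR=20/97; mL=-2030/5141, mR=20/97; mL+mR=-10/53 → advance -1; mR−mL=3090/5141 → turn +1·90°
n=2: pose=(7,-6,W); sL=40/101, sR=8/25; mL=-1308/2525, mR=8/25; mL+mR=-20/101 → advance -1; mR−mL=2116/2525 → turn +1·90°
n=3: pose=(8,-6,S); sL=1/5, sR=5/13; mL=-63/130, mR=5/13; mL+mR=-1/10 → advance -1; mR−mL=113/130 → turn +1·90°
n=4: pose=(8,-5,E); sL=8/41, sR=40/173; mL=-2332/7093, mR=40/173; mL+mR=-4/41 → advance -1; mR−mL=3972/7093 → turn +1·90°
n=5: pose=(7,-5,N); sL=20/53, sR=20/97; mL=-2030/5141, mR=20/97; mL+mR=-10/53 → advance -1; mR−mL=3090/5141 → turn +1·90°
n=6: pose=(7,-6,W); sL=40/101, sR=8/25; mL=-1308/2525, mR=8/25; mL+mR=-20/101 → advance -1; mR−mL=2116/2525 → turn +1·90°
n=7: pose=(8,-6,S); sL=1/5, sR=5/13; mL=-63/130, mR=5/13; mL+mR=-1/10 → advance -1; mR−mL=113/130 → turn +1·90°

0 8/41 40/173 -2332/7093 40/173 8 -5 E
1 20/53 20/97 -2030/5141 20/97 7 -5 N
2 40/101 8/25 -1308/2525 8/25 7 -6 W
3 1/5 5/13 -63/130 5/13 8 -6 S
4 8/41 40/173 -2332/7093 40/173 8 -5 E
5 20/53 20/97 -2030/5141 20/97 7 -5 N
6 40/101 8/25 -1308/2525 8/25 7 -6 W
7 1/5 5/13 -63/130 5/13 8 -6 S
final 8 -5 E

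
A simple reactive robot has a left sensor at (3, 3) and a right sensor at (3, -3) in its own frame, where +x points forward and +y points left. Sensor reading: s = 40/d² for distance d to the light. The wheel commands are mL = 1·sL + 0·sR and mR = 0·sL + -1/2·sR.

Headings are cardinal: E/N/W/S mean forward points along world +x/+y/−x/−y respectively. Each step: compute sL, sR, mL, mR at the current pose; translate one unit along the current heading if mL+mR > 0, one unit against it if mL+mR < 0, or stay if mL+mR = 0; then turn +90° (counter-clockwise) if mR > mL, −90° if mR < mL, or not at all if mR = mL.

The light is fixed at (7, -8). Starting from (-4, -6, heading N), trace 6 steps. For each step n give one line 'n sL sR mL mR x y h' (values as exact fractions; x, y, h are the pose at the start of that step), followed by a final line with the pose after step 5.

0 40/221 40/89 40/221 -20/89 -4 -6 N
1 1/2 10/17 1/2 -5/17 -4 -7 E
2 40/53 40/173 40/53 -20/173 -3 -7 S
3 20/89 20/89 20/89 -10/89 -3 -8 W
4 8/41 40/73 8/41 -20/73 -4 -8 N
5 10/17 1/2 10/17 -1/4 -4 -9 E
final -3 -9 S

n=0: pose=(-4,-6,N); sL=40/221, sR=40/89; mL=40/221, mR=-20/89; mL+mR=-860/19669 → advance -1; mR−mL=-7980/19669 → turn -1·90°
n=1: pose=(-4,-7,E); sL=1/2, sR=10/17; mL=1/2, mR=-5/17; mL+mR=7/34 → advance +1; mR−mL=-27/34 → turn -1·90°
n=2: pose=(-3,-7,S); sL=40/53, sR=40/173; mL=40/53, mR=-20/173; mL+mR=5860/9169 → advance +1; mR−mL=-7980/9169 → turn -1·90°
n=3: pose=(-3,-8,W); sL=20/89, sR=20/89; mL=20/89, mR=-10/89; mL+mR=10/89 → advance +1; mR−mL=-30/89 → turn -1·90°
n=4: pose=(-4,-8,N); sL=8/41, sR=40/73; mL=8/41, mR=-20/73; mL+mR=-236/2993 → advance -1; mR−mL=-1404/2993 → turn -1·90°
n=5: pose=(-4,-9,E); sL=10/17, sR=1/2; mL=10/17, mR=-1/4; mL+mR=23/68 → advance +1; mR−mL=-57/68 → turn -1·90°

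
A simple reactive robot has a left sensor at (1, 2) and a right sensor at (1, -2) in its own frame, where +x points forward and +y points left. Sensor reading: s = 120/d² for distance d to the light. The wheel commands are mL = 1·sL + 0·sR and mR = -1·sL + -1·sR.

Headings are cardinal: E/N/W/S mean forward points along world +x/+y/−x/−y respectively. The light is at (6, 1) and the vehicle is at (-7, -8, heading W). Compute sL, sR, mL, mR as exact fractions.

left sensor world pos  = (-8, -10); dL² = 317
right sensor world pos = (-8, -6); dR² = 245
sL = 120/317 = 120/317
sR = 120/245 = 24/49
mL = 1·sL + 0·sR = 120/317
mR = -1·sL + -1·sR = -13488/15533

120/317 24/49 120/317 -13488/15533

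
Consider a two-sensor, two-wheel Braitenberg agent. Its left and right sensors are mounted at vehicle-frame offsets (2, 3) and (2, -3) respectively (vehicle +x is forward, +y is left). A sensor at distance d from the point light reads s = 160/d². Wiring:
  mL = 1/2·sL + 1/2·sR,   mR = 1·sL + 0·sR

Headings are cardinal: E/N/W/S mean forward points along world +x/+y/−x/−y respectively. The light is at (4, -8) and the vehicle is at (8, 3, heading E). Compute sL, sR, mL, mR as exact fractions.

left sensor world pos  = (10, 6); dL² = 232
right sensor world pos = (10, 0); dR² = 100
sL = 160/232 = 20/29
sR = 160/100 = 8/5
mL = 1/2·sL + 1/2·sR = 166/145
mR = 1·sL + 0·sR = 20/29

20/29 8/5 166/145 20/29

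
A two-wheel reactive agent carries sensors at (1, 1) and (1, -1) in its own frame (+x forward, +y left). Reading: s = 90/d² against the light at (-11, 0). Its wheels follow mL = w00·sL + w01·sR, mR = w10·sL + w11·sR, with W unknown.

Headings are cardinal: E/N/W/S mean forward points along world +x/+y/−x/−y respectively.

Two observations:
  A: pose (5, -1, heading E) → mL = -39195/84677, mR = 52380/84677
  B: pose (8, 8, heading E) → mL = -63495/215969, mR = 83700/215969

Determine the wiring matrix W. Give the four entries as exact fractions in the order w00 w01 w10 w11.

obs A: pose=(5,-1,E) → sL=90/289, sR=90/293, mL=-39195/84677, mR=52380/84677
obs B: pose=(8,8,E) → sL=90/481, sR=90/449, mL=-63495/215969, mR=83700/215969
sensor matrix S = [[90/289, 90/293], [90/481, 90/449]]; det S = 90493200/18287607013
solve [mL_A; mL_B] = S·[w00; w01] and [mR_A; mR_B] = S·[w10; w11]:
  w00 = -1/2, w01 = -1, w10 = 1, w11 = 1

-1/2 -1 1 1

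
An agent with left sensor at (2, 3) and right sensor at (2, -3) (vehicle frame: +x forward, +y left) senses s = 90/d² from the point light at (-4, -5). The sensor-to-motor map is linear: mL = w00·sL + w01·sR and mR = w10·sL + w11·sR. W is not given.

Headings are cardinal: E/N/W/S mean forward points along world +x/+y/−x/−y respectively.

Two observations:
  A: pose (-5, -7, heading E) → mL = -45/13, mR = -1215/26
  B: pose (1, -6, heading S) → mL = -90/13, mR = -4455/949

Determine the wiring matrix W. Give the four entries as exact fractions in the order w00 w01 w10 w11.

0 -1 -1 -1/2

obs A: pose=(-5,-7,E) → sL=45, sR=45/13, mL=-45/13, mR=-1215/26
obs B: pose=(1,-6,S) → sL=90/73, sR=90/13, mL=-90/13, mR=-4455/949
sensor matrix S = [[45, 45/13], [90/73, 90/13]]; det S = 291600/949
solve [mL_A; mL_B] = S·[w00; w01] and [mR_A; mR_B] = S·[w10; w11]:
  w00 = 0, w01 = -1, w10 = -1, w11 = -1/2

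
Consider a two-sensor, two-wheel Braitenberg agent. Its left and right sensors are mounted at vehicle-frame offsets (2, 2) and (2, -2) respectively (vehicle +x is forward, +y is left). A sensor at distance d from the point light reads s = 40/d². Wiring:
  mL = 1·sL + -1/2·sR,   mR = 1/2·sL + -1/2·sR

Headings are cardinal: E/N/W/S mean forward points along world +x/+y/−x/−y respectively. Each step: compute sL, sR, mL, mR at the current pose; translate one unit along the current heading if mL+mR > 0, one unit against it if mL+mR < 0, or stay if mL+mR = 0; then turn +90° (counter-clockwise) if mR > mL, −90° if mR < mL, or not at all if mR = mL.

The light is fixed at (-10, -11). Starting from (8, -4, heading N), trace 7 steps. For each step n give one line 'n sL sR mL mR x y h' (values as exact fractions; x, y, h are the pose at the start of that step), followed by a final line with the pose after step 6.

0 40/337 40/481 12500/162097 2880/162097 8 -4 N
1 2/25 10/109 93/2725 -16/2725 8 -3 E
2 40/477 8/65 692/31005 -608/31005 9 -3 S
3 20/157 4/37 426/5809 56/5809 9 -4 W
4 40/337 40/481 12500/162097 2880/162097 8 -4 N
5 2/25 10/109 93/2725 -16/2725 8 -3 E
6 40/477 8/65 692/31005 -608/31005 9 -3 S
final 9 -4 W

n=0: pose=(8,-4,N); sL=40/337, sR=40/481; mL=12500/162097, mR=2880/162097; mL+mR=15380/162097 → advance +1; mR−mL=-20/337 → turn -1·90°
n=1: pose=(8,-3,E); sL=2/25, sR=10/109; mL=93/2725, mR=-16/2725; mL+mR=77/2725 → advance +1; mR−mL=-1/25 → turn -1·90°
n=2: pose=(9,-3,S); sL=40/477, sR=8/65; mL=692/31005, mR=-608/31005; mL+mR=28/10335 → advance +1; mR−mL=-20/477 → turn -1·90°
n=3: pose=(9,-4,W); sL=20/157, sR=4/37; mL=426/5809, mR=56/5809; mL+mR=482/5809 → advance +1; mR−mL=-10/157 → turn -1·90°
n=4: pose=(8,-4,N); sL=40/337, sR=40/481; mL=12500/162097, mR=2880/162097; mL+mR=15380/162097 → advance +1; mR−mL=-20/337 → turn -1·90°
n=5: pose=(8,-3,E); sL=2/25, sR=10/109; mL=93/2725, mR=-16/2725; mL+mR=77/2725 → advance +1; mR−mL=-1/25 → turn -1·90°
n=6: pose=(9,-3,S); sL=40/477, sR=8/65; mL=692/31005, mR=-608/31005; mL+mR=28/10335 → advance +1; mR−mL=-20/477 → turn -1·90°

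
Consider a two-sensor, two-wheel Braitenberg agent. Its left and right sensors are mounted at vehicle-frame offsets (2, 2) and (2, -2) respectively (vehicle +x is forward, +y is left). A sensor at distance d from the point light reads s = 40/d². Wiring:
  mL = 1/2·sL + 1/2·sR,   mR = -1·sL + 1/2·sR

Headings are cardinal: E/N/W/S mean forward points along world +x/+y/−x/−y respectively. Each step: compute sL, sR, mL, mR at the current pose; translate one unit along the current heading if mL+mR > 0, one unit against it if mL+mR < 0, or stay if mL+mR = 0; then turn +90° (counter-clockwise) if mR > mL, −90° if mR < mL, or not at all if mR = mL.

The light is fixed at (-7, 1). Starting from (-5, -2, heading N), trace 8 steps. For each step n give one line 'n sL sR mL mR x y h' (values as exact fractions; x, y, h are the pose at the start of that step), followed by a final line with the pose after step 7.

0 40 40/17 360/17 -660/17 -5 -2 N
1 2 10/13 18/13 -21/13 -5 -3 E
2 8/9 40/37 328/333 -116/333 -6 -3 S
3 4/5 4 12/5 6/5 -6 -4 W
4 40/13 40/13 40/13 -20/13 -7 -4 N
5 5 1 3 -9/2 -7 -3 E
6 40/37 8/9 328/333 -212/333 -8 -3 S
7 20/29 20/9 380/261 110/261 -8 -4 W
final -9 -4 N

n=0: pose=(-5,-2,N); sL=40, sR=40/17; mL=360/17, mR=-660/17; mL+mR=-300/17 → advance -1; mR−mL=-60 → turn -1·90°
n=1: pose=(-5,-3,E); sL=2, sR=10/13; mL=18/13, mR=-21/13; mL+mR=-3/13 → advance -1; mR−mL=-3 → turn -1·90°
n=2: pose=(-6,-3,S); sL=8/9, sR=40/37; mL=328/333, mR=-116/333; mL+mR=212/333 → advance +1; mR−mL=-4/3 → turn -1·90°
n=3: pose=(-6,-4,W); sL=4/5, sR=4; mL=12/5, mR=6/5; mL+mR=18/5 → advance +1; mR−mL=-6/5 → turn -1·90°
n=4: pose=(-7,-4,N); sL=40/13, sR=40/13; mL=40/13, mR=-20/13; mL+mR=20/13 → advance +1; mR−mL=-60/13 → turn -1·90°
n=5: pose=(-7,-3,E); sL=5, sR=1; mL=3, mR=-9/2; mL+mR=-3/2 → advance -1; mR−mL=-15/2 → turn -1·90°
n=6: pose=(-8,-3,S); sL=40/37, sR=8/9; mL=328/333, mR=-212/333; mL+mR=116/333 → advance +1; mR−mL=-60/37 → turn -1·90°
n=7: pose=(-8,-4,W); sL=20/29, sR=20/9; mL=380/261, mR=110/261; mL+mR=490/261 → advance +1; mR−mL=-30/29 → turn -1·90°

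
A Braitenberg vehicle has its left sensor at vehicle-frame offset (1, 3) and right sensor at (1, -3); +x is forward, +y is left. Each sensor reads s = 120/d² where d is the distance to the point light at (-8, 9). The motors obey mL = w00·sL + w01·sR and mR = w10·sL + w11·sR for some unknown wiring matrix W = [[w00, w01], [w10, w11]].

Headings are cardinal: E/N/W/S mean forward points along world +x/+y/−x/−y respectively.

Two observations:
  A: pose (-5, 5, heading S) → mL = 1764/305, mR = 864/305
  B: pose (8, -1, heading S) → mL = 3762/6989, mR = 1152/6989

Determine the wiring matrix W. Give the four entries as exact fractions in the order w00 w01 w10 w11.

1/2 1 -1 1

obs A: pose=(-5,5,S) → sL=120/61, sR=24/5, mL=1764/305, mR=864/305
obs B: pose=(8,-1,S) → sL=60/241, sR=12/29, mL=3762/6989, mR=1152/6989
sensor matrix S = [[120/61, 24/5], [60/241, 12/29]]; det S = -162432/426329
solve [mL_A; mL_B] = S·[w00; w01] and [mR_A; mR_B] = S·[w10; w11]:
  w00 = 1/2, w01 = 1, w10 = -1, w11 = 1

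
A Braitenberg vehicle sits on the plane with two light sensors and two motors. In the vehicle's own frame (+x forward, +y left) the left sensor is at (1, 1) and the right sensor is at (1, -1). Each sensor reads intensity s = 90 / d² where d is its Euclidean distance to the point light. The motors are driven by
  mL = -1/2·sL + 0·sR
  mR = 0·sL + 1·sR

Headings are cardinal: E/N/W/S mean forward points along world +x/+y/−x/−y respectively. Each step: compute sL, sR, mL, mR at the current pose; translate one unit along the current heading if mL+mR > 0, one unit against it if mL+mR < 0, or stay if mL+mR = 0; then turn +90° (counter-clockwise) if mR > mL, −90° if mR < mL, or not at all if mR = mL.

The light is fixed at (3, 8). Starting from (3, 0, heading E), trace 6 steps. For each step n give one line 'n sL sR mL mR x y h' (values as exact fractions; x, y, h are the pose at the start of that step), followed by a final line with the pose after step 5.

n=0: pose=(3,0,E); sL=9/5, sR=45/41; mL=-9/10, mR=45/41; mL+mR=81/410 → advance +1; mR−mL=819/410 → turn +1·90°
n=1: pose=(4,0,N); sL=90/49, sR=90/53; mL=-45/49, mR=90/53; mL+mR=2025/2597 → advance +1; mR−mL=6795/2597 → turn +1·90°
n=2: pose=(4,1,W); sL=45/32, sR=5/2; mL=-45/64, mR=5/2; mL+mR=115/64 → advance +1; mR−mL=205/64 → turn +1·90°
n=3: pose=(3,1,S); sL=18/13, sR=18/13; mL=-9/13, mR=18/13; mL+mR=9/13 → advance +1; mR−mL=27/13 → turn +1·90°
n=4: pose=(3,0,E); sL=9/5, sR=45/41; mL=-9/10, mR=45/41; mL+mR=81/410 → advance +1; mR−mL=819/410 → turn +1·90°
n=5: pose=(4,0,N); sL=90/49, sR=90/53; mL=-45/49, mR=90/53; mL+mR=2025/2597 → advance +1; mR−mL=6795/2597 → turn +1·90°

0 9/5 45/41 -9/10 45/41 3 0 E
1 90/49 90/53 -45/49 90/53 4 0 N
2 45/32 5/2 -45/64 5/2 4 1 W
3 18/13 18/13 -9/13 18/13 3 1 S
4 9/5 45/41 -9/10 45/41 3 0 E
5 90/49 90/53 -45/49 90/53 4 0 N
final 4 1 W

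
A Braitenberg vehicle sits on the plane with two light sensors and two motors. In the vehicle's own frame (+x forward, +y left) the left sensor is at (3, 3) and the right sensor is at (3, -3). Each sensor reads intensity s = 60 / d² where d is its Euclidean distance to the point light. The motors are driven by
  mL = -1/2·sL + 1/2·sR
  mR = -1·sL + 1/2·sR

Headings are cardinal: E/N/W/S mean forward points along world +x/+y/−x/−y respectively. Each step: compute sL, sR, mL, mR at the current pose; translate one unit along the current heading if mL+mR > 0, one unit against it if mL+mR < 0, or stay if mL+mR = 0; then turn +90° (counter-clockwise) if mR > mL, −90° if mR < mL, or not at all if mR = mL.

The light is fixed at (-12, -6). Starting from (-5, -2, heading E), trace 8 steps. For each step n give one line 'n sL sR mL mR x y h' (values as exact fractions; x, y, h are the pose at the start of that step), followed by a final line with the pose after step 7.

n=0: pose=(-5,-2,E); sL=60/149, sR=60/101; mL=1440/15049, mR=-1590/15049; mL+mR=-150/15049 → advance -1; mR−mL=-30/149 → turn -1·90°
n=1: pose=(-6,-2,S); sL=30/41, sR=6; mL=108/41, mR=93/41; mL+mR=201/41 → advance +1; mR−mL=-15/41 → turn -1·90°
n=2: pose=(-6,-3,W); sL=20/3, sR=4/3; mL=-8/3, mR=-6; mL+mR=-26/3 → advance -1; mR−mL=-10/3 → turn -1·90°
n=3: pose=(-5,-3,N); sL=15/13, sR=15/34; mL=-315/884, mR=-825/884; mL+mR=-285/221 → advance -1; mR−mL=-15/26 → turn -1·90°
n=4: pose=(-5,-4,E); sL=12/25, sR=60/101; mL=144/2525, mR=-462/2525; mL+mR=-318/2525 → advance -1; mR−mL=-6/25 → turn -1·90°
n=5: pose=(-6,-4,S); sL=30/41, sR=6; mL=108/41, mR=93/41; mL+mR=201/41 → advance +1; mR−mL=-15/41 → turn -1·90°
n=6: pose=(-6,-5,W); sL=60/13, sR=12/5; mL=-72/65, mR=-222/65; mL+mR=-294/65 → advance -1; mR−mL=-30/13 → turn -1·90°
n=7: pose=(-5,-5,N); sL=15/8, sR=15/29; mL=-315/464, mR=-375/232; mL+mR=-1065/464 → advance -1; mR−mL=-15/16 → turn -1·90°

0 60/149 60/101 1440/15049 -1590/15049 -5 -2 E
1 30/41 6 108/41 93/41 -6 -2 S
2 20/3 4/3 -8/3 -6 -6 -3 W
3 15/13 15/34 -315/884 -825/884 -5 -3 N
4 12/25 60/101 144/2525 -462/2525 -5 -4 E
5 30/41 6 108/41 93/41 -6 -4 S
6 60/13 12/5 -72/65 -222/65 -6 -5 W
7 15/8 15/29 -315/464 -375/232 -5 -5 N
final -5 -6 E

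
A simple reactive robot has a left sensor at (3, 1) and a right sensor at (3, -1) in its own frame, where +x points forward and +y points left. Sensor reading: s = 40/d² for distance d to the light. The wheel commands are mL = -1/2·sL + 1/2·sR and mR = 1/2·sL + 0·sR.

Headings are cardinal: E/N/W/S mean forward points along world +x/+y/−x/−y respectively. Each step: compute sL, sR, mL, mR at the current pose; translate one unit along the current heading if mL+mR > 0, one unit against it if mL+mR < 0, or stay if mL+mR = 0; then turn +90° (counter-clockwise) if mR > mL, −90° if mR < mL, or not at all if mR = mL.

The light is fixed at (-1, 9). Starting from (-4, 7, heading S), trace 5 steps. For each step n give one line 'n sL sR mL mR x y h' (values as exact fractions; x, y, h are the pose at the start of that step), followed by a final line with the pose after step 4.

0 40/29 40/41 -240/1189 20/29 -4 7 S
1 10 5/2 -15/4 5 -4 6 E
2 40/9 40 160/9 20/9 -3 6 N
3 20 4 -8 10 -3 7 E
4 8 40 16 4 -2 7 N
final -2 8 E

n=0: pose=(-4,7,S); sL=40/29, sR=40/41; mL=-240/1189, mR=20/29; mL+mR=20/41 → advance +1; mR−mL=1060/1189 → turn +1·90°
n=1: pose=(-4,6,E); sL=10, sR=5/2; mL=-15/4, mR=5; mL+mR=5/4 → advance +1; mR−mL=35/4 → turn +1·90°
n=2: pose=(-3,6,N); sL=40/9, sR=40; mL=160/9, mR=20/9; mL+mR=20 → advance +1; mR−mL=-140/9 → turn -1·90°
n=3: pose=(-3,7,E); sL=20, sR=4; mL=-8, mR=10; mL+mR=2 → advance +1; mR−mL=18 → turn +1·90°
n=4: pose=(-2,7,N); sL=8, sR=40; mL=16, mR=4; mL+mR=20 → advance +1; mR−mL=-12 → turn -1·90°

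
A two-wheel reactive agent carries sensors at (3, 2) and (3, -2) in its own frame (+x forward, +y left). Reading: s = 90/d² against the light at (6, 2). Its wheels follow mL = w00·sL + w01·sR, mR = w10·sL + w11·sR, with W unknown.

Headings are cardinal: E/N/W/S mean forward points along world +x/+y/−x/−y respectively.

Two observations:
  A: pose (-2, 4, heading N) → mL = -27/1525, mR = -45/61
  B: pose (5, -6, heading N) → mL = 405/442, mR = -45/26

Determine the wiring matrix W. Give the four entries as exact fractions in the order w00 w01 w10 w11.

1 -1/2 0 -1/2

obs A: pose=(-2,4,N) → sL=18/25, sR=90/61, mL=-27/1525, mR=-45/61
obs B: pose=(5,-6,N) → sL=45/17, sR=45/13, mL=405/442, mR=-45/26
sensor matrix S = [[18/25, 90/61], [45/17, 45/13]]; det S = -95256/67405
solve [mL_A; mL_B] = S·[w00; w01] and [mR_A; mR_B] = S·[w10; w11]:
  w00 = 1, w01 = -1/2, w10 = 0, w11 = -1/2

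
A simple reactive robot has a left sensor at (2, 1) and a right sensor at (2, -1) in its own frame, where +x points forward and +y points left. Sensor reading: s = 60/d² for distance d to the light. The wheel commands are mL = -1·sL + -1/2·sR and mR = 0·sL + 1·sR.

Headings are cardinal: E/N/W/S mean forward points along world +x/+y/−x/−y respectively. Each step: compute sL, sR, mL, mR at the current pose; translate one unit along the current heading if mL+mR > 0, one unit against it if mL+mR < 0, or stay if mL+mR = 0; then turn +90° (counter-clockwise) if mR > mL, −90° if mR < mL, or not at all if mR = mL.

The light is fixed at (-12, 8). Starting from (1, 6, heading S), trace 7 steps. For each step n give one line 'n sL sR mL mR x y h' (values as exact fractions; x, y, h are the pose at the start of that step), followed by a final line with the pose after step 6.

n=0: pose=(1,6,S); sL=15/53, sR=3/8; mL=-399/848, mR=3/8; mL+mR=-81/848 → advance -1; mR−mL=717/848 → turn +1·90°
n=1: pose=(1,7,E); sL=4/15, sR=60/229; mL=-1366/3435, mR=60/229; mL+mR=-466/3435 → advance -1; mR−mL=2266/3435 → turn +1·90°
n=2: pose=(0,7,N); sL=30/61, sR=6/17; mL=-693/1037, mR=6/17; mL+mR=-327/1037 → advance -1; mR−mL=1059/1037 → turn +1·90°
n=3: pose=(0,6,W); sL=60/109, sR=60/101; mL=-9330/11009, mR=60/101; mL+mR=-2790/11009 → advance -1; mR−mL=15870/11009 → turn +1·90°
n=4: pose=(1,6,S); sL=15/53, sR=3/8; mL=-399/848, mR=3/8; mL+mR=-81/848 → advance -1; mR−mL=717/848 → turn +1·90°
n=5: pose=(1,7,E); sL=4/15, sR=60/229; mL=-1366/3435, mR=60/229; mL+mR=-466/3435 → advance -1; mR−mL=2266/3435 → turn +1·90°
n=6: pose=(0,7,N); sL=30/61, sR=6/17; mL=-693/1037, mR=6/17; mL+mR=-327/1037 → advance -1; mR−mL=1059/1037 → turn +1·90°

0 15/53 3/8 -399/848 3/8 1 6 S
1 4/15 60/229 -1366/3435 60/229 1 7 E
2 30/61 6/17 -693/1037 6/17 0 7 N
3 60/109 60/101 -9330/11009 60/101 0 6 W
4 15/53 3/8 -399/848 3/8 1 6 S
5 4/15 60/229 -1366/3435 60/229 1 7 E
6 30/61 6/17 -693/1037 6/17 0 7 N
final 0 6 W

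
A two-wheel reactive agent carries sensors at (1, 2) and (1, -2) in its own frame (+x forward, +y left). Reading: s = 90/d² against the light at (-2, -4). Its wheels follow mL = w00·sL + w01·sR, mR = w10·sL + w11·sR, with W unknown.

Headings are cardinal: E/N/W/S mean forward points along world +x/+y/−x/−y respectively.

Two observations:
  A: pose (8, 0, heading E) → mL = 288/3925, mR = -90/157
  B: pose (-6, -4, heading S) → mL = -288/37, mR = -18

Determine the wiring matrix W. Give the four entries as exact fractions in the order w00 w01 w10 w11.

-1/2 1/2 -1 0

obs A: pose=(8,0,E) → sL=90/157, sR=18/25, mL=288/3925, mR=-90/157
obs B: pose=(-6,-4,S) → sL=18, sR=90/37, mL=-288/37, mR=-18
sensor matrix S = [[90/157, 18/25], [18, 90/37]]; det S = -1679616/145225
solve [mL_A; mL_B] = S·[w00; w01] and [mR_A; mR_B] = S·[w10; w11]:
  w00 = -1/2, w01 = 1/2, w10 = -1, w11 = 0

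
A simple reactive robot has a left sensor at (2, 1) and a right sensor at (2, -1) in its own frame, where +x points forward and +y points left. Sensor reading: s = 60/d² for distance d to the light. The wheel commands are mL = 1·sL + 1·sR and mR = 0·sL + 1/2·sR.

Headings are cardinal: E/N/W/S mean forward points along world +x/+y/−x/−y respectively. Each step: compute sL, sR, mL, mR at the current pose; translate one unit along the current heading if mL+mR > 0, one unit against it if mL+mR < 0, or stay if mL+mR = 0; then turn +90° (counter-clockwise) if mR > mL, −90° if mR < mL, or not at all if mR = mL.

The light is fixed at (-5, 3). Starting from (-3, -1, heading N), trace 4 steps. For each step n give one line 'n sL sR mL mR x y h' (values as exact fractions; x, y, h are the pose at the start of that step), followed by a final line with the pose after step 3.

n=0: pose=(-3,-1,N); sL=12, sR=60/13; mL=216/13, mR=30/13; mL+mR=246/13 → advance +1; mR−mL=-186/13 → turn -1·90°
n=1: pose=(-3,0,E); sL=3, sR=15/8; mL=39/8, mR=15/16; mL+mR=93/16 → advance +1; mR−mL=-63/16 → turn -1·90°
n=2: pose=(-2,0,S); sL=60/41, sR=60/29; mL=4200/1189, mR=30/29; mL+mR=5430/1189 → advance +1; mR−mL=-2970/1189 → turn -1·90°
n=3: pose=(-2,-1,W); sL=30/13, sR=6; mL=108/13, mR=3; mL+mR=147/13 → advance +1; mR−mL=-69/13 → turn -1·90°

0 12 60/13 216/13 30/13 -3 -1 N
1 3 15/8 39/8 15/16 -3 0 E
2 60/41 60/29 4200/1189 30/29 -2 0 S
3 30/13 6 108/13 3 -2 -1 W
final -3 -1 N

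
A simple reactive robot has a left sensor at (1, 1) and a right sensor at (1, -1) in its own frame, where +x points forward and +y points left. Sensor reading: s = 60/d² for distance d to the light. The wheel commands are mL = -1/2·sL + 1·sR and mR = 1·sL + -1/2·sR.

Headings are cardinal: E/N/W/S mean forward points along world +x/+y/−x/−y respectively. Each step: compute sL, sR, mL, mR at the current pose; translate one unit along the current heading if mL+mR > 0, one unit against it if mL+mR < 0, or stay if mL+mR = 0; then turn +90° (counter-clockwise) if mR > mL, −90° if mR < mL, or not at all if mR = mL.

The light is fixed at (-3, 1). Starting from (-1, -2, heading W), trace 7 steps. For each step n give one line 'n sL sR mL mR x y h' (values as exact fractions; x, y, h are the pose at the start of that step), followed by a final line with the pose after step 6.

0 60/17 12 174/17 -42/17 -1 -2 W
1 15 15/2 0 45/4 -2 -2 N
2 20/3 60 170/3 -70/3 -2 -1 W
3 30 30 15 15 -3 -1 N
4 60 60 30 30 -3 0 N
5 30 30 15 15 -3 1 N
6 12 12 6 6 -3 2 N
final -3 3 N

n=0: pose=(-1,-2,W); sL=60/17, sR=12; mL=174/17, mR=-42/17; mL+mR=132/17 → advance +1; mR−mL=-216/17 → turn -1·90°
n=1: pose=(-2,-2,N); sL=15, sR=15/2; mL=0, mR=45/4; mL+mR=45/4 → advance +1; mR−mL=45/4 → turn +1·90°
n=2: pose=(-2,-1,W); sL=20/3, sR=60; mL=170/3, mR=-70/3; mL+mR=100/3 → advance +1; mR−mL=-80 → turn -1·90°
n=3: pose=(-3,-1,N); sL=30, sR=30; mL=15, mR=15; mL+mR=30 → advance +1; mR−mL=0 → turn +0·90°
n=4: pose=(-3,0,N); sL=60, sR=60; mL=30, mR=30; mL+mR=60 → advance +1; mR−mL=0 → turn +0·90°
n=5: pose=(-3,1,N); sL=30, sR=30; mL=15, mR=15; mL+mR=30 → advance +1; mR−mL=0 → turn +0·90°
n=6: pose=(-3,2,N); sL=12, sR=12; mL=6, mR=6; mL+mR=12 → advance +1; mR−mL=0 → turn +0·90°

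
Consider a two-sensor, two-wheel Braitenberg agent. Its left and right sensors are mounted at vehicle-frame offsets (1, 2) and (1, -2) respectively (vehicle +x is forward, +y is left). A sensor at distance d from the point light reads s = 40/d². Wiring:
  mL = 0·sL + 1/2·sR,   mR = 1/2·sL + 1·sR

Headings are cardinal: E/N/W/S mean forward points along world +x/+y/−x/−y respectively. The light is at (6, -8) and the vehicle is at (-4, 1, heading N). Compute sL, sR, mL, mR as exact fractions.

10/61 10/41 5/41 815/2501

left sensor world pos  = (-6, 2); dL² = 244
right sensor world pos = (-2, 2); dR² = 164
sL = 40/244 = 10/61
sR = 40/164 = 10/41
mL = 0·sL + 1/2·sR = 5/41
mR = 1/2·sL + 1·sR = 815/2501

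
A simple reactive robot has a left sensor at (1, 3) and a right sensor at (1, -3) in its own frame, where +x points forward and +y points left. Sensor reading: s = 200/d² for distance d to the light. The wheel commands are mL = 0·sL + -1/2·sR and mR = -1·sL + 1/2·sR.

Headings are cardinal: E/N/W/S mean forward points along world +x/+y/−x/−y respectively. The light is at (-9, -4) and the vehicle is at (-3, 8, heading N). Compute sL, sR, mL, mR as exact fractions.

left sensor world pos  = (-6, 9); dL² = 178
right sensor world pos = (0, 9); dR² = 250
sL = 200/178 = 100/89
sR = 200/250 = 4/5
mL = 0·sL + -1/2·sR = -2/5
mR = -1·sL + 1/2·sR = -322/445

100/89 4/5 -2/5 -322/445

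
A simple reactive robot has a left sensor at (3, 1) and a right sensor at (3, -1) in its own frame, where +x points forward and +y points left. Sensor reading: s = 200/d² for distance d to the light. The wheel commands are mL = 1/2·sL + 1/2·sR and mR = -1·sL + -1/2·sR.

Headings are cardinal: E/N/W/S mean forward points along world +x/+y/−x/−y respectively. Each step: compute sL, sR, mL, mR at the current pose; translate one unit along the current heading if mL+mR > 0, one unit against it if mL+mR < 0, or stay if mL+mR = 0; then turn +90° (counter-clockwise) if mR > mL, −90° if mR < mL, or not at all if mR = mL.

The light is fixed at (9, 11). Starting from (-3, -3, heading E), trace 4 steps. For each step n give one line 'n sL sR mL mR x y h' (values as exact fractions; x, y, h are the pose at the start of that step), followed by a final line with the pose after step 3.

0 4/5 100/153 556/765 -862/765 -3 -3 E
1 200/433 40/97 18360/42001 -28060/42001 -4 -3 S
2 50/113 1/2 213/452 -313/452 -4 -2 W
3 200/269 200/221 49000/59449 -71100/59449 -3 -2 N
final -3 -3 E

n=0: pose=(-3,-3,E); sL=4/5, sR=100/153; mL=556/765, mR=-862/765; mL+mR=-2/5 → advance -1; mR−mL=-1418/765 → turn -1·90°
n=1: pose=(-4,-3,S); sL=200/433, sR=40/97; mL=18360/42001, mR=-28060/42001; mL+mR=-100/433 → advance -1; mR−mL=-46420/42001 → turn -1·90°
n=2: pose=(-4,-2,W); sL=50/113, sR=1/2; mL=213/452, mR=-313/452; mL+mR=-25/113 → advance -1; mR−mL=-263/226 → turn -1·90°
n=3: pose=(-3,-2,N); sL=200/269, sR=200/221; mL=49000/59449, mR=-71100/59449; mL+mR=-100/269 → advance -1; mR−mL=-120100/59449 → turn -1·90°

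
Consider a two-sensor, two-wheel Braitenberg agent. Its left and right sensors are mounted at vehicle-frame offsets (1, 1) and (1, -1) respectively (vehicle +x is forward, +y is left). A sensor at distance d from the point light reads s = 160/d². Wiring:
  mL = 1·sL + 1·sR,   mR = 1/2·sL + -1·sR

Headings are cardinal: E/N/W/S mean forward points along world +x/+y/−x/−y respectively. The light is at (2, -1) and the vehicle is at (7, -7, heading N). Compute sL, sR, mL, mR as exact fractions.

left sensor world pos  = (6, -6); dL² = 41
right sensor world pos = (8, -6); dR² = 61
sL = 160/41 = 160/41
sR = 160/61 = 160/61
mL = 1·sL + 1·sR = 16320/2501
mR = 1/2·sL + -1·sR = -1680/2501

160/41 160/61 16320/2501 -1680/2501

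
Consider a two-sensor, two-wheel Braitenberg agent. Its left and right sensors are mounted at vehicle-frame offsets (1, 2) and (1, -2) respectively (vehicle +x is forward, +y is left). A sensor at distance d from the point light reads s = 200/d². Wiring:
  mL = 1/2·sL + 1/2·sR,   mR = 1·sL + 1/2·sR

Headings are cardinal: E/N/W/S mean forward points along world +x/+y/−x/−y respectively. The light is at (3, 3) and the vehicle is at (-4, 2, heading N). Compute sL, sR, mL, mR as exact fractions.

200/81 8 424/81 524/81

left sensor world pos  = (-6, 3); dL² = 81
right sensor world pos = (-2, 3); dR² = 25
sL = 200/81 = 200/81
sR = 200/25 = 8
mL = 1/2·sL + 1/2·sR = 424/81
mR = 1·sL + 1/2·sR = 524/81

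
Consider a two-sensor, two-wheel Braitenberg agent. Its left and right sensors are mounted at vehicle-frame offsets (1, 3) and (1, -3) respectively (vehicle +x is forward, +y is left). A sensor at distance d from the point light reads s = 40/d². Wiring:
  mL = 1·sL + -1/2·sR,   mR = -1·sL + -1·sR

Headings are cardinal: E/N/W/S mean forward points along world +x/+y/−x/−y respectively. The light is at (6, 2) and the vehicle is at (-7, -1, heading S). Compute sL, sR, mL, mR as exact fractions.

left sensor world pos  = (-4, -2); dL² = 116
right sensor world pos = (-10, -2); dR² = 272
sL = 40/116 = 10/29
sR = 40/272 = 5/34
mL = 1·sL + -1/2·sR = 535/1972
mR = -1·sL + -1·sR = -485/986

10/29 5/34 535/1972 -485/986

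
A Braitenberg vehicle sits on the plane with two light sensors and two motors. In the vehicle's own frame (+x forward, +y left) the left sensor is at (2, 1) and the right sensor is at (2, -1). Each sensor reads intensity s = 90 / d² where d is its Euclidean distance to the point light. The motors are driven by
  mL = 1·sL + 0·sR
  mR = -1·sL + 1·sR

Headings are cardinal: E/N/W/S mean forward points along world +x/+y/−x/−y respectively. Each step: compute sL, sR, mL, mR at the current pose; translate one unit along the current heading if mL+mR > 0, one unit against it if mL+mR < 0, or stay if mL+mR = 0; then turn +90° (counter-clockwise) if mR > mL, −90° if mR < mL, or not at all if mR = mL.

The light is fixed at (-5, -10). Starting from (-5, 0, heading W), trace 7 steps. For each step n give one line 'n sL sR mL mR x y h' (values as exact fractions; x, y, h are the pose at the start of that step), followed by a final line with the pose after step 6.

n=0: pose=(-5,0,W); sL=18/17, sR=18/25; mL=18/17, mR=-144/425; mL+mR=18/25 → advance +1; mR−mL=-594/425 → turn -1·90°
n=1: pose=(-6,0,N); sL=45/74, sR=5/8; mL=45/74, mR=5/296; mL+mR=5/8 → advance +1; mR−mL=-175/296 → turn -1·90°
n=2: pose=(-6,1,E); sL=18/29, sR=90/101; mL=18/29, mR=792/2929; mL+mR=90/101 → advance +1; mR−mL=-1026/2929 → turn -1·90°
n=3: pose=(-5,1,S); sL=45/41, sR=45/41; mL=45/41, mR=0; mL+mR=45/41 → advance +1; mR−mL=-45/41 → turn -1·90°
n=4: pose=(-5,0,W); sL=18/17, sR=18/25; mL=18/17, mR=-144/425; mL+mR=18/25 → advance +1; mR−mL=-594/425 → turn -1·90°
n=5: pose=(-6,0,N); sL=45/74, sR=5/8; mL=45/74, mR=5/296; mL+mR=5/8 → advance +1; mR−mL=-175/296 → turn -1·90°
n=6: pose=(-6,1,E); sL=18/29, sR=90/101; mL=18/29, mR=792/2929; mL+mR=90/101 → advance +1; mR−mL=-1026/2929 → turn -1·90°

0 18/17 18/25 18/17 -144/425 -5 0 W
1 45/74 5/8 45/74 5/296 -6 0 N
2 18/29 90/101 18/29 792/2929 -6 1 E
3 45/41 45/41 45/41 0 -5 1 S
4 18/17 18/25 18/17 -144/425 -5 0 W
5 45/74 5/8 45/74 5/296 -6 0 N
6 18/29 90/101 18/29 792/2929 -6 1 E
final -5 1 S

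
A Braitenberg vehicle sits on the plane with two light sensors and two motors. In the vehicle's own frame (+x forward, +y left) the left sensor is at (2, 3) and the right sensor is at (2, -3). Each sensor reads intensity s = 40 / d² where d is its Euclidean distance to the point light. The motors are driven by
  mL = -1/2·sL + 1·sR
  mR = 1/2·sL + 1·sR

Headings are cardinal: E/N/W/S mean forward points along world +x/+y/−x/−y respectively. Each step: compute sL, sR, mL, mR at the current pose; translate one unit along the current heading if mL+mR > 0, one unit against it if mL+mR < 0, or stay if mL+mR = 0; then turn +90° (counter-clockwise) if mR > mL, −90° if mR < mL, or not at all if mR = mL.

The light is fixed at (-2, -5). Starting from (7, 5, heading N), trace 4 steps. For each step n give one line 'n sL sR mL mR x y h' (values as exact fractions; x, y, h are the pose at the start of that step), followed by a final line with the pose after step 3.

n=0: pose=(7,5,N); sL=2/9, sR=5/36; mL=1/36, mR=1/4; mL+mR=5/18 → advance +1; mR−mL=2/9 → turn +1·90°
n=1: pose=(7,6,W); sL=40/113, sR=8/49; mL=-76/5537, mR=1884/5537; mL+mR=16/49 → advance +1; mR−mL=40/113 → turn +1·90°
n=2: pose=(6,6,S); sL=20/101, sR=20/53; mL=1490/5353, mR=2550/5353; mL+mR=40/53 → advance +1; mR−mL=20/101 → turn +1·90°
n=3: pose=(6,5,E); sL=40/269, sR=40/149; mL=7780/40081, mR=13740/40081; mL+mR=80/149 → advance +1; mR−mL=40/269 → turn +1·90°

0 2/9 5/36 1/36 1/4 7 5 N
1 40/113 8/49 -76/5537 1884/5537 7 6 W
2 20/101 20/53 1490/5353 2550/5353 6 6 S
3 40/269 40/149 7780/40081 13740/40081 6 5 E
final 7 5 N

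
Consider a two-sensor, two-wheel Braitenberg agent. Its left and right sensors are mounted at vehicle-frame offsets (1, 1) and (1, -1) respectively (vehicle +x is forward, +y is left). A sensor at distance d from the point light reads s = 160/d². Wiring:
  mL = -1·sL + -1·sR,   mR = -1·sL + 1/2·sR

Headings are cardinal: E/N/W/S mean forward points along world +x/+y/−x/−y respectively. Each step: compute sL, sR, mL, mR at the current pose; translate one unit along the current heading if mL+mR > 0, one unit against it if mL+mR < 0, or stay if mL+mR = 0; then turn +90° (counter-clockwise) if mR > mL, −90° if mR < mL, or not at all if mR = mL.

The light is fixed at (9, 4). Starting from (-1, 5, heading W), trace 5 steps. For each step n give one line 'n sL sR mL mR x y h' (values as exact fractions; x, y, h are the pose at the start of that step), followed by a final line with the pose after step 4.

n=0: pose=(-1,5,W); sL=160/121, sR=32/25; mL=-7872/3025, mR=-2064/3025; mL+mR=-9936/3025 → advance -1; mR−mL=48/25 → turn +1·90°
n=1: pose=(0,5,S); sL=5/2, sR=8/5; mL=-41/10, mR=-17/10; mL+mR=-29/5 → advance -1; mR−mL=12/5 → turn +1·90°
n=2: pose=(0,6,E); sL=160/73, sR=32/13; mL=-4416/949, mR=-912/949; mL+mR=-5328/949 → advance -1; mR−mL=48/13 → turn +1·90°
n=3: pose=(-1,6,N); sL=16/13, sR=16/9; mL=-352/117, mR=-40/117; mL+mR=-392/117 → advance -1; mR−mL=8/3 → turn +1·90°
n=4: pose=(-1,5,W); sL=160/121, sR=32/25; mL=-7872/3025, mR=-2064/3025; mL+mR=-9936/3025 → advance -1; mR−mL=48/25 → turn +1·90°

0 160/121 32/25 -7872/3025 -2064/3025 -1 5 W
1 5/2 8/5 -41/10 -17/10 0 5 S
2 160/73 32/13 -4416/949 -912/949 0 6 E
3 16/13 16/9 -352/117 -40/117 -1 6 N
4 160/121 32/25 -7872/3025 -2064/3025 -1 5 W
final 0 5 S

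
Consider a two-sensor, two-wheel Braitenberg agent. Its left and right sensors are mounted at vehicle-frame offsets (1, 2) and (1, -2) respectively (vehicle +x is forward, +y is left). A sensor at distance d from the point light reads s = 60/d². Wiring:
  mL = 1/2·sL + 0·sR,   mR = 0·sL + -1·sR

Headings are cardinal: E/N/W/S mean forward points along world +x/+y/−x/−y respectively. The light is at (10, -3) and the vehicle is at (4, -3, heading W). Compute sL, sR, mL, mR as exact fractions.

left sensor world pos  = (3, -5); dL² = 53
right sensor world pos = (3, -1); dR² = 53
sL = 60/53 = 60/53
sR = 60/53 = 60/53
mL = 1/2·sL + 0·sR = 30/53
mR = 0·sL + -1·sR = -60/53

60/53 60/53 30/53 -60/53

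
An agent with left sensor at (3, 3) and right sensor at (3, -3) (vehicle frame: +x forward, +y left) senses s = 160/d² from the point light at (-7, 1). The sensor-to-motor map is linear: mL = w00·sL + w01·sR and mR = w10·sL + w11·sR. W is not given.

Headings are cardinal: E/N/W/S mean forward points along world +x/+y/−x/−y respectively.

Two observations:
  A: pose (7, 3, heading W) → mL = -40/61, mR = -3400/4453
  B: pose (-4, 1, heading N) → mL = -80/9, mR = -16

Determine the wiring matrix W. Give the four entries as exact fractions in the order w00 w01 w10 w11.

-1/2 0 -1 1/2

obs A: pose=(7,3,W) → sL=80/61, sR=80/73, mL=-40/61, mR=-3400/4453
obs B: pose=(-4,1,N) → sL=160/9, sR=32/9, mL=-80/9, mR=-16
sensor matrix S = [[80/61, 80/73], [160/9, 32/9]]; det S = -593920/40077
solve [mL_A; mL_B] = S·[w00; w01] and [mR_A; mR_B] = S·[w10; w11]:
  w00 = -1/2, w01 = 0, w10 = -1, w11 = 1/2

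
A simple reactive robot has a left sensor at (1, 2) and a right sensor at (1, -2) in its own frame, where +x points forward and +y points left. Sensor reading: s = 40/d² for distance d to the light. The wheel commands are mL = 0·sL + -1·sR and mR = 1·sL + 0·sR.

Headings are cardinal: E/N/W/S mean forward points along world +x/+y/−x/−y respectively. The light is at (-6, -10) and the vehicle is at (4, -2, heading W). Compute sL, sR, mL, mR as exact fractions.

40/117 40/181 -40/181 40/117

left sensor world pos  = (3, -4); dL² = 117
right sensor world pos = (3, 0); dR² = 181
sL = 40/117 = 40/117
sR = 40/181 = 40/181
mL = 0·sL + -1·sR = -40/181
mR = 1·sL + 0·sR = 40/117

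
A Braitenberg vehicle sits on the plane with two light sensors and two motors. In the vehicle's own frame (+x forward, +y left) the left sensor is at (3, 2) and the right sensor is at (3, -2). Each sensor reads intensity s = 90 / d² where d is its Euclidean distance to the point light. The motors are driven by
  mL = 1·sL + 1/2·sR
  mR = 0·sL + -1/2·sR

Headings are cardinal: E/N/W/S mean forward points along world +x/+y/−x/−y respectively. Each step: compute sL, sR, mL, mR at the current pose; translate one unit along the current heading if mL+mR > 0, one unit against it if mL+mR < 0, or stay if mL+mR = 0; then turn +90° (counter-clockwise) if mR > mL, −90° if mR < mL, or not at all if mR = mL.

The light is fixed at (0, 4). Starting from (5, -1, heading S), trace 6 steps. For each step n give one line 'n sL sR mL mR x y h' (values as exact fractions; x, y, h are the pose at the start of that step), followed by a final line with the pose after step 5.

0 90/113 90/73 11655/8249 -45/73 5 -1 S
1 45/34 9/2 243/68 -9/4 5 -2 W
2 90/13 2 103/13 -1 4 -2 N
3 45/29 45/49 5715/2842 -45/98 4 -1 E
4 90/113 90/73 11655/8249 -45/73 5 -1 S
5 45/34 9/2 243/68 -9/4 5 -2 W
final 4 -2 N

n=0: pose=(5,-1,S); sL=90/113, sR=90/73; mL=11655/8249, mR=-45/73; mL+mR=90/113 → advance +1; mR−mL=-16740/8249 → turn -1·90°
n=1: pose=(5,-2,W); sL=45/34, sR=9/2; mL=243/68, mR=-9/4; mL+mR=45/34 → advance +1; mR−mL=-99/17 → turn -1·90°
n=2: pose=(4,-2,N); sL=90/13, sR=2; mL=103/13, mR=-1; mL+mR=90/13 → advance +1; mR−mL=-116/13 → turn -1·90°
n=3: pose=(4,-1,E); sL=45/29, sR=45/49; mL=5715/2842, mR=-45/98; mL+mR=45/29 → advance +1; mR−mL=-3510/1421 → turn -1·90°
n=4: pose=(5,-1,S); sL=90/113, sR=90/73; mL=11655/8249, mR=-45/73; mL+mR=90/113 → advance +1; mR−mL=-16740/8249 → turn -1·90°
n=5: pose=(5,-2,W); sL=45/34, sR=9/2; mL=243/68, mR=-9/4; mL+mR=45/34 → advance +1; mR−mL=-99/17 → turn -1·90°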